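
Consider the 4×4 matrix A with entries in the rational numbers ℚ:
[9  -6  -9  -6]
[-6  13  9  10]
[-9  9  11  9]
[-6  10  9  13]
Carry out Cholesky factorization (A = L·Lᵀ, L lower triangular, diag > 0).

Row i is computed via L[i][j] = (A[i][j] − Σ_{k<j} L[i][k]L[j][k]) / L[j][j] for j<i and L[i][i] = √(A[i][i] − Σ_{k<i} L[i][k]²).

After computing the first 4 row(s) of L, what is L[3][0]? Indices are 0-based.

L[3][0] = -2

Step 1: L[0][0] = √(9) = 3.
  L[1][0] = (-6) / L[0][0] = -2.
Step 2: L[1][1] = √(9) = 3.
  L[2][0] = (-9) / L[0][0] = -3.
  L[2][1] = (3) / L[1][1] = 1.
Step 3: L[2][2] = √(1) = 1.
  L[3][0] = (-6) / L[0][0] = -2.
  L[3][1] = (6) / L[1][1] = 2.
  L[3][2] = (1) / L[2][2] = 1.
Step 4: L[3][3] = √(4) = 2.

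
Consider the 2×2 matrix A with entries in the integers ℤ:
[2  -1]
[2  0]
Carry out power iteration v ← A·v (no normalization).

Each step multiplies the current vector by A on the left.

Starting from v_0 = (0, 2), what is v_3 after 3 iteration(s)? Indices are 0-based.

v_3 = (-4, -8)

v_0 = (0, 2).
v_1 = A·v_0 = (-2, 0).
v_2 = A·v_1 = (-4, -4).
v_3 = A·v_2 = (-4, -8).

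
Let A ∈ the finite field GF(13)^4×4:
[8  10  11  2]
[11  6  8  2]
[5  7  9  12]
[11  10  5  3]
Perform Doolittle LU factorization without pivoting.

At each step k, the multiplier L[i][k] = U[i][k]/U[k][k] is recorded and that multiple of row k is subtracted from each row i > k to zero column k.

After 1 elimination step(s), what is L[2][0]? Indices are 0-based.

[col 0] pivot 8
  R1 -= 3*R0 → (0, 2, 1, 9)  (L[1][0] := 3)
  R2 -= 12*R0 → (0, 4, 7, 1)  (L[2][0] := 12)
  R3 -= 3*R0 → (0, 6, 11, 10)  (L[3][0] := 3)

L[2][0] = 12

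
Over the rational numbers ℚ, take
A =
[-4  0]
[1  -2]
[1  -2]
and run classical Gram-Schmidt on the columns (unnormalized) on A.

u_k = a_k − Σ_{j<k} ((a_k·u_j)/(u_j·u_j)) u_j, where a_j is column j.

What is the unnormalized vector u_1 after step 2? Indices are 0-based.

u_1 = (-8/9, -16/9, -16/9)

Step 1: u_0 = a_0 = (-4, 1, 1).
Step 2: u_1 = a_1 − (-2/9)·u_0 = (-8/9, -16/9, -16/9).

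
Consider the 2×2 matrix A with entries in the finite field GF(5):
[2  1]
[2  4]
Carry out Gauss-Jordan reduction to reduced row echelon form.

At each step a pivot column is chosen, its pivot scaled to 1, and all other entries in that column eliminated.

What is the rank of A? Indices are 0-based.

rank = 2

step 1: normalize row 0 (÷2) = (1, 3)
  row 1: subtract 2×row0 = (0, 3)
step 2: normalize row 1 (÷3) = (0, 1)
  row 0: subtract 3×row1 = (1, 0)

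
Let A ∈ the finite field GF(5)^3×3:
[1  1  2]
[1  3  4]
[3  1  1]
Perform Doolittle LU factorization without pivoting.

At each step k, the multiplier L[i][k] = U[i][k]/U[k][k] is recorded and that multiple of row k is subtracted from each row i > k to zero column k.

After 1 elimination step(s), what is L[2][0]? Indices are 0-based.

L[2][0] = 3

k=0: U[0][0]=1
  eliminate (1,0): mult=1, new row 1: (0, 2, 2); set L[1][0]=1
  eliminate (2,0): mult=3, new row 2: (0, 3, 0); set L[2][0]=3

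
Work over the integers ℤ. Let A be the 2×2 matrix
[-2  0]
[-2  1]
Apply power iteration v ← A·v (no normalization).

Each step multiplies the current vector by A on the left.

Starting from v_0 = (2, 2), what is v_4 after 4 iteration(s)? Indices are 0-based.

v_0 = (2, 2).
v_1 = A·v_0 = (-4, -2).
v_2 = A·v_1 = (8, 6).
v_3 = A·v_2 = (-16, -10).
v_4 = A·v_3 = (32, 22).

v_4 = (32, 22)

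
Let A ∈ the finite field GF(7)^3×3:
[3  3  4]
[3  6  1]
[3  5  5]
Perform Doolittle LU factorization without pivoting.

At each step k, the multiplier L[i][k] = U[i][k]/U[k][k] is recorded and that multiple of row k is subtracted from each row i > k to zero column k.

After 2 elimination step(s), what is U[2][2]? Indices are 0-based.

k=0: U[0][0]=3
  eliminate (1,0): mult=1, new row 1: (0, 3, 4); set L[1][0]=1
  eliminate (2,0): mult=1, new row 2: (0, 2, 1); set L[2][0]=1
k=1: U[1][1]=3
  eliminate (2,1): mult=3, new row 2: (0, 0, 3); set L[2][1]=3

U[2][2] = 3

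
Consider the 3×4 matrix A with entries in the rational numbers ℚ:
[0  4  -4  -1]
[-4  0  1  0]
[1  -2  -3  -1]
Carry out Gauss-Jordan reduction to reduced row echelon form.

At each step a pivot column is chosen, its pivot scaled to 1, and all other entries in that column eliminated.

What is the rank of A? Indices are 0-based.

rank = 3

step 1: exchange rows 0,1
step 1: normalize row 0 (÷-4) = (1, 0, -1/4, 0)
  row 2: subtract 1×row0 = (0, -2, -11/4, -1)
step 2: normalize row 1 (÷4) = (0, 1, -1, -1/4)
  row 2: subtract -2×row1 = (0, 0, -19/4, -3/2)
step 3: normalize row 2 (÷-19/4) = (0, 0, 1, 6/19)
  row 0: subtract -1/4×row2 = (1, 0, 0, 3/38)
  row 1: subtract -1×row2 = (0, 1, 0, 5/76)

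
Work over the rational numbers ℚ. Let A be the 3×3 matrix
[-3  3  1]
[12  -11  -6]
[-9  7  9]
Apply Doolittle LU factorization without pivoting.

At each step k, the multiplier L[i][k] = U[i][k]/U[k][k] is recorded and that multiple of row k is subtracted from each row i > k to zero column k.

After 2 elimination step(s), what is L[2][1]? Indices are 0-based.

L[2][1] = -2

k=0: U[0][0]=-3
  eliminate (1,0): mult=-4, new row 1: (0, 1, -2); set L[1][0]=-4
  eliminate (2,0): mult=3, new row 2: (0, -2, 6); set L[2][0]=3
k=1: U[1][1]=1
  eliminate (2,1): mult=-2, new row 2: (0, 0, 2); set L[2][1]=-2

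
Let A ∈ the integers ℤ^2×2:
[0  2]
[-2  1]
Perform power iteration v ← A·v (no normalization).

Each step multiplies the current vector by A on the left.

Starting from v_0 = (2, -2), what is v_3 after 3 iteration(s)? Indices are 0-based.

v_3 = (4, 26)

v_0 = (2, -2).
v_1 = A·v_0 = (-4, -6).
v_2 = A·v_1 = (-12, 2).
v_3 = A·v_2 = (4, 26).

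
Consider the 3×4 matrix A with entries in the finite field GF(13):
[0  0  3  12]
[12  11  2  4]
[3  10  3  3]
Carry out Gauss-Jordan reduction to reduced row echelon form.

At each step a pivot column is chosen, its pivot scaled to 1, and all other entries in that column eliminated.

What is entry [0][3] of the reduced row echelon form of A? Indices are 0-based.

M[0][3] = 8

step 1: exchange rows 0,1
step 1: normalize row 0 (÷12) = (1, 2, 11, 9)
  row 2: subtract 3×row0 = (0, 4, 9, 2)
step 2: exchange rows 1,2
step 2: normalize row 1 (÷4) = (0, 1, 12, 7)
  row 0: subtract 2×row1 = (1, 0, 0, 8)
step 3: normalize row 2 (÷3) = (0, 0, 1, 4)
  row 1: subtract 12×row2 = (0, 1, 0, 11)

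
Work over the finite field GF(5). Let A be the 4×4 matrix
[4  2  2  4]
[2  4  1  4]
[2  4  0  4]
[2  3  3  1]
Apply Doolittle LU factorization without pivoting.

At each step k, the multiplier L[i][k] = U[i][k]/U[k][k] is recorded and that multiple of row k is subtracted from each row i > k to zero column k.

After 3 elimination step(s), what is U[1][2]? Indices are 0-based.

U[1][2] = 0

k=0: U[0][0]=4
  eliminate (1,0): mult=3, new row 1: (0, 3, 0, 2); set L[1][0]=3
  eliminate (2,0): mult=3, new row 2: (0, 3, 4, 2); set L[2][0]=3
  eliminate (3,0): mult=3, new row 3: (0, 2, 2, 4); set L[3][0]=3
k=1: U[1][1]=3
  eliminate (2,1): mult=1, new row 2: (0, 0, 4, 0); set L[2][1]=1
  eliminate (3,1): mult=4, new row 3: (0, 0, 2, 1); set L[3][1]=4
k=2: U[2][2]=4
  eliminate (3,2): mult=3, new row 3: (0, 0, 0, 1); set L[3][2]=3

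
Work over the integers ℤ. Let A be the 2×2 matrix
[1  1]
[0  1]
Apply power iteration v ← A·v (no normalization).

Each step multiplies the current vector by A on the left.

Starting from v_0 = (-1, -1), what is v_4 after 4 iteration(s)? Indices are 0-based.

v_0 = (-1, -1).
v_1 = A·v_0 = (-2, -1).
v_2 = A·v_1 = (-3, -1).
v_3 = A·v_2 = (-4, -1).
v_4 = A·v_3 = (-5, -1).

v_4 = (-5, -1)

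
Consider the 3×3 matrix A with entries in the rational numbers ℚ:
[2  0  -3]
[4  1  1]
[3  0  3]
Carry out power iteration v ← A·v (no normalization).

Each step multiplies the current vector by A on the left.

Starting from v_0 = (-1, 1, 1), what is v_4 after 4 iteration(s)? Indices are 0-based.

v_4 = (275, -52, -150)

v_0 = (-1, 1, 1).
v_1 = A·v_0 = (-5, -2, 0).
v_2 = A·v_1 = (-10, -22, -15).
v_3 = A·v_2 = (25, -77, -75).
v_4 = A·v_3 = (275, -52, -150).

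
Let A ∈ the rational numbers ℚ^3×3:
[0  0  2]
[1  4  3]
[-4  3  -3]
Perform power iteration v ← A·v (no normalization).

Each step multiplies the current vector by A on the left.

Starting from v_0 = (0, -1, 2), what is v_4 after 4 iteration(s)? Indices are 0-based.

v_4 = (-48, -146, -145)

v_0 = (0, -1, 2).
v_1 = A·v_0 = (4, 2, -9).
v_2 = A·v_1 = (-18, -15, 17).
v_3 = A·v_2 = (34, -27, -24).
v_4 = A·v_3 = (-48, -146, -145).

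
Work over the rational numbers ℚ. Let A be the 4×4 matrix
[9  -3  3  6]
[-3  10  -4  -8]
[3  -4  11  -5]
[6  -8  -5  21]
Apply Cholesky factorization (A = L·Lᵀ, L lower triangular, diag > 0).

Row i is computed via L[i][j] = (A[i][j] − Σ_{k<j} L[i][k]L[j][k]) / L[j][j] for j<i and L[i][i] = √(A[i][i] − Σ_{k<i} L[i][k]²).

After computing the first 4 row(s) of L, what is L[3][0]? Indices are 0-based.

L[3][0] = 2

Step 1: L[0][0] = √(9) = 3.
  L[1][0] = (-3) / L[0][0] = -1.
Step 2: L[1][1] = √(9) = 3.
  L[2][0] = (3) / L[0][0] = 1.
  L[2][1] = (-3) / L[1][1] = -1.
Step 3: L[2][2] = √(9) = 3.
  L[3][0] = (6) / L[0][0] = 2.
  L[3][1] = (-6) / L[1][1] = -2.
  L[3][2] = (-9) / L[2][2] = -3.
Step 4: L[3][3] = √(4) = 2.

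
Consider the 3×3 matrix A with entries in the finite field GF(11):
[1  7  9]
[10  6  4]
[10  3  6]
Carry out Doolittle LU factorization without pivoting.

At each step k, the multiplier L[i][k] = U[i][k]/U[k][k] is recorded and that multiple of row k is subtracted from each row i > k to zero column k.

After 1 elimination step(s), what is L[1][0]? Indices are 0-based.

L[1][0] = 10

[col 0] pivot 1
  R1 -= 10*R0 → (0, 2, 2)  (L[1][0] := 10)
  R2 -= 10*R0 → (0, 10, 4)  (L[2][0] := 10)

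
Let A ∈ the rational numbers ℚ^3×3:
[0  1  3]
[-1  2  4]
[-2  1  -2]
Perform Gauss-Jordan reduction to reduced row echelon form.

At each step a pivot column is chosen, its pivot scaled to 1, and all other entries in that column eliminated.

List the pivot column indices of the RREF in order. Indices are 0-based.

pivot columns: 0, 1, 2

pivot(0,0): swap R0↔R1
pivot(0,0)=-1: scale R0 → (1, -2, -4)
  clear (2,0): R2 −= (-2)R0 → (0, -3, -10)
pivot(1,1)=1: scale R1 → (0, 1, 3)
  clear (0,1): R0 −= (-2)R1 → (1, 0, 2)
  clear (2,1): R2 −= (-3)R1 → (0, 0, -1)
pivot(2,2)=-1: scale R2 → (0, 0, 1)
  clear (0,2): R0 −= (2)R2 → (1, 0, 0)
  clear (1,2): R1 −= (3)R2 → (0, 1, 0)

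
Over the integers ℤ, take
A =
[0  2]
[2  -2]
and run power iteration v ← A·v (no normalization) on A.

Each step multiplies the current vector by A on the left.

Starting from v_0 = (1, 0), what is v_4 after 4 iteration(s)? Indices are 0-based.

v_4 = (32, -48)

v_0 = (1, 0).
v_1 = A·v_0 = (0, 2).
v_2 = A·v_1 = (4, -4).
v_3 = A·v_2 = (-8, 16).
v_4 = A·v_3 = (32, -48).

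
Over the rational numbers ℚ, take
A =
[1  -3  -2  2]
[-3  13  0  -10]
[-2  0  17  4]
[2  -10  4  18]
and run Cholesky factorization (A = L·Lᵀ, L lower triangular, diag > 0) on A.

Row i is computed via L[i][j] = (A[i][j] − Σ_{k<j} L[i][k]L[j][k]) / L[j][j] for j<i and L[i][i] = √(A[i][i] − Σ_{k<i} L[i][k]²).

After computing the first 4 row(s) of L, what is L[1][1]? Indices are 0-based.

Step 1: L[0][0] = √(1) = 1.
  L[1][0] = (-3) / L[0][0] = -3.
Step 2: L[1][1] = √(4) = 2.
  L[2][0] = (-2) / L[0][0] = -2.
  L[2][1] = (-6) / L[1][1] = -3.
Step 3: L[2][2] = √(4) = 2.
  L[3][0] = (2) / L[0][0] = 2.
  L[3][1] = (-4) / L[1][1] = -2.
  L[3][2] = (2) / L[2][2] = 1.
Step 4: L[3][3] = √(9) = 3.

L[1][1] = 2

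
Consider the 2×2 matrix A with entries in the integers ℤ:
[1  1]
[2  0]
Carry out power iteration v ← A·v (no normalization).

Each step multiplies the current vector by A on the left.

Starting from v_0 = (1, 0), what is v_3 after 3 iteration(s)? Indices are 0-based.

v_3 = (5, 6)

v_0 = (1, 0).
v_1 = A·v_0 = (1, 2).
v_2 = A·v_1 = (3, 2).
v_3 = A·v_2 = (5, 6).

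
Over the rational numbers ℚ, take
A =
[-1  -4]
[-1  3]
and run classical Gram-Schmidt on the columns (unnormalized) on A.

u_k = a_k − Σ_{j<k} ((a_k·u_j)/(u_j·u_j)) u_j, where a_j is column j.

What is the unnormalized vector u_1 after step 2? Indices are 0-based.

u_1 = (-7/2, 7/2)

Step 1: u_0 = a_0 = (-1, -1).
Step 2: u_1 = a_1 − (1/2)·u_0 = (-7/2, 7/2).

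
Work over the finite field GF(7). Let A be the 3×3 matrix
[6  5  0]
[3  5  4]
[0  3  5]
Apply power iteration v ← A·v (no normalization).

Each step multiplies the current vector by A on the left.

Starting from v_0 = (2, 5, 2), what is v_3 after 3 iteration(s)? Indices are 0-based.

v_3 = (3, 0, 6)

v_0 = (2, 5, 2).
v_1 = A·v_0 = (2, 4, 4).
v_2 = A·v_1 = (4, 0, 4).
v_3 = A·v_2 = (3, 0, 6).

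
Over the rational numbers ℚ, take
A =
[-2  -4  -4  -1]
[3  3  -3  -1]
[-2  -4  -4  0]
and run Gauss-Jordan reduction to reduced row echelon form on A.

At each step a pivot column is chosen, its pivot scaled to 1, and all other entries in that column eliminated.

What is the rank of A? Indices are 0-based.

step 1: normalize row 0 (÷-2) = (1, 2, 2, 1/2)
  row 1: subtract 3×row0 = (0, -3, -9, -5/2)
  row 2: subtract -2×row0 = (0, 0, 0, 1)
step 2: normalize row 1 (÷-3) = (0, 1, 3, 5/6)
  row 0: subtract 2×row1 = (1, 0, -4, -7/6)
skip col 2 (zero from row 2)
step 3: normalize row 2 (÷1) = (0, 0, 0, 1)
  row 0: subtract -7/6×row2 = (1, 0, -4, 0)
  row 1: subtract 5/6×row2 = (0, 1, 3, 0)

rank = 3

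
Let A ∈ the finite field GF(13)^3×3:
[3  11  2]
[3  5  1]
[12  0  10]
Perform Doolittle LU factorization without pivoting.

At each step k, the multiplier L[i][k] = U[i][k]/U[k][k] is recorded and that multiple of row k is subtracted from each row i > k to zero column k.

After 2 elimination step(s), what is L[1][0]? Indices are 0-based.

L[1][0] = 1

k=0: U[0][0]=3
  eliminate (1,0): mult=1, new row 1: (0, 7, 12); set L[1][0]=1
  eliminate (2,0): mult=4, new row 2: (0, 8, 2); set L[2][0]=4
k=1: U[1][1]=7
  eliminate (2,1): mult=3, new row 2: (0, 0, 5); set L[2][1]=3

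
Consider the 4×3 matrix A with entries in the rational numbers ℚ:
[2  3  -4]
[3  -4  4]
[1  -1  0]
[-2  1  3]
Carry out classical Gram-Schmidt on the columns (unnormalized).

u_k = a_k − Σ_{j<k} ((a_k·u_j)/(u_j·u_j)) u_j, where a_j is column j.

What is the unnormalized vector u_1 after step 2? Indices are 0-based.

u_1 = (4, -5/2, -1/2, 0)

Step 1: u_0 = a_0 = (2, 3, 1, -2).
Step 2: u_1 = a_1 − (-1/2)·u_0 = (4, -5/2, -1/2, 0).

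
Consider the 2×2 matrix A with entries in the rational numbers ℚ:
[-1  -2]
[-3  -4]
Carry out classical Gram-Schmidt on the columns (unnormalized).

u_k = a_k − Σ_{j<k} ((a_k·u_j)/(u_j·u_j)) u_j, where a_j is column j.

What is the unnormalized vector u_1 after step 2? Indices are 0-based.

u_1 = (-3/5, 1/5)

Step 1: u_0 = a_0 = (-1, -3).
Step 2: u_1 = a_1 − (7/5)·u_0 = (-3/5, 1/5).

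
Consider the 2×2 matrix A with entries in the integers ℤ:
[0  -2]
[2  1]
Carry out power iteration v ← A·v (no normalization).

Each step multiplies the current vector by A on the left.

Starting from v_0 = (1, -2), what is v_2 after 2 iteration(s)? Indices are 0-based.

v_2 = (0, 8)

v_0 = (1, -2).
v_1 = A·v_0 = (4, 0).
v_2 = A·v_1 = (0, 8).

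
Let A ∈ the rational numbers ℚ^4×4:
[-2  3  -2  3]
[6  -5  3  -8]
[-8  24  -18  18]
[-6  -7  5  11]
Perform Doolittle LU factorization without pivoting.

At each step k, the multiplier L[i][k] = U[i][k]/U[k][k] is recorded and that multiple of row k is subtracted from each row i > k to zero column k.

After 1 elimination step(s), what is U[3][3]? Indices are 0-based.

[col 0] pivot -2
  R1 -= -3*R0 → (0, 4, -3, 1)  (L[1][0] := -3)
  R2 -= 4*R0 → (0, 12, -10, 6)  (L[2][0] := 4)
  R3 -= 3*R0 → (0, -16, 11, 2)  (L[3][0] := 3)

U[3][3] = 2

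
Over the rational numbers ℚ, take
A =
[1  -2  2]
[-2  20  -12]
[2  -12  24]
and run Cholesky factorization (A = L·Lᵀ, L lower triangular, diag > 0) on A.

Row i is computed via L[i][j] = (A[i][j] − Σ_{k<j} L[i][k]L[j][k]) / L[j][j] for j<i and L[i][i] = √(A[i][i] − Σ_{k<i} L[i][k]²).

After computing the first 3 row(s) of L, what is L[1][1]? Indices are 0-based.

Step 1: L[0][0] = √(1) = 1.
  L[1][0] = (-2) / L[0][0] = -2.
Step 2: L[1][1] = √(16) = 4.
  L[2][0] = (2) / L[0][0] = 2.
  L[2][1] = (-8) / L[1][1] = -2.
Step 3: L[2][2] = √(16) = 4.

L[1][1] = 4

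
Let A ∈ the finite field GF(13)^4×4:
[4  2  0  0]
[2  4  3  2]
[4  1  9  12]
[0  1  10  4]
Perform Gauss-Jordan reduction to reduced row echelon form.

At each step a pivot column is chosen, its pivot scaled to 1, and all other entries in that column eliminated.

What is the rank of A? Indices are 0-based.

rank = 4

pivot(0,0)=4: scale R0 → (1, 7, 0, 0)
  clear (1,0): R1 −= (2)R0 → (0, 3, 3, 2)
  clear (2,0): R2 −= (4)R0 → (0, 12, 9, 12)
pivot(1,1)=3: scale R1 → (0, 1, 1, 5)
  clear (0,1): R0 −= (7)R1 → (1, 0, 6, 4)
  clear (2,1): R2 −= (12)R1 → (0, 0, 10, 4)
  clear (3,1): R3 −= (1)R1 → (0, 0, 9, 12)
pivot(2,2)=10: scale R2 → (0, 0, 1, 3)
  clear (0,2): R0 −= (6)R2 → (1, 0, 0, 12)
  clear (1,2): R1 −= (1)R2 → (0, 1, 0, 2)
  clear (3,2): R3 −= (9)R2 → (0, 0, 0, 11)
pivot(3,3)=11: scale R3 → (0, 0, 0, 1)
  clear (0,3): R0 −= (12)R3 → (1, 0, 0, 0)
  clear (1,3): R1 −= (2)R3 → (0, 1, 0, 0)
  clear (2,3): R2 −= (3)R3 → (0, 0, 1, 0)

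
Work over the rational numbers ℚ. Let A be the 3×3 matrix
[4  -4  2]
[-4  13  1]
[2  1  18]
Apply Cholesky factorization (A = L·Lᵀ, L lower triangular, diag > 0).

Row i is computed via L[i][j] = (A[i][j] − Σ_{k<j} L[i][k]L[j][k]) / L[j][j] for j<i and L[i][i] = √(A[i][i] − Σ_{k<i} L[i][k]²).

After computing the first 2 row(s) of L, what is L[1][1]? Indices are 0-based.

L[1][1] = 3

Step 1: L[0][0] = √(4) = 2.
  L[1][0] = (-4) / L[0][0] = -2.
Step 2: L[1][1] = √(9) = 3.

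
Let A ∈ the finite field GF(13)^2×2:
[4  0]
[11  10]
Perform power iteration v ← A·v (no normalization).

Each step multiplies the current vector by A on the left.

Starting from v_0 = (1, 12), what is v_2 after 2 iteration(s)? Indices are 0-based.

v_0 = (1, 12).
v_1 = A·v_0 = (4, 1).
v_2 = A·v_1 = (3, 2).

v_2 = (3, 2)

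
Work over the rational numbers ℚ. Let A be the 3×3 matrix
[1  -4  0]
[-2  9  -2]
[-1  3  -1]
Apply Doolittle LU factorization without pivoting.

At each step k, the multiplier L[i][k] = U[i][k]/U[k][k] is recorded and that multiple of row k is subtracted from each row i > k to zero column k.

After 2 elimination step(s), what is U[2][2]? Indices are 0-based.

U[2][2] = -3

[col 0] pivot 1
  R1 -= -2*R0 → (0, 1, -2)  (L[1][0] := -2)
  R2 -= -1*R0 → (0, -1, -1)  (L[2][0] := -1)
[col 1] pivot 1
  R2 -= -1*R1 → (0, 0, -3)  (L[2][1] := -1)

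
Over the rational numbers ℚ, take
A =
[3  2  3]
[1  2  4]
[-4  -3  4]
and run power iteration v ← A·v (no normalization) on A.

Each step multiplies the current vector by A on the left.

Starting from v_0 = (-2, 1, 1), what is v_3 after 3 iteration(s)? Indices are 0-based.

v_3 = (266, 230, -145)

v_0 = (-2, 1, 1).
v_1 = A·v_0 = (-1, 4, 9).
v_2 = A·v_1 = (32, 43, 28).
v_3 = A·v_2 = (266, 230, -145).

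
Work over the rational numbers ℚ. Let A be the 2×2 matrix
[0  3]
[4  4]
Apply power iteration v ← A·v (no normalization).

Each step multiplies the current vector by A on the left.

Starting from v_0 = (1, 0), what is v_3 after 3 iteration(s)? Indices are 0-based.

v_3 = (48, 112)

v_0 = (1, 0).
v_1 = A·v_0 = (0, 4).
v_2 = A·v_1 = (12, 16).
v_3 = A·v_2 = (48, 112).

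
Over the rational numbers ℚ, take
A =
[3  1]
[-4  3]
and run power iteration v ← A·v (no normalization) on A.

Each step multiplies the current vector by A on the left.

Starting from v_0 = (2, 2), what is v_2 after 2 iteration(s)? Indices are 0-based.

v_2 = (22, -38)

v_0 = (2, 2).
v_1 = A·v_0 = (8, -2).
v_2 = A·v_1 = (22, -38).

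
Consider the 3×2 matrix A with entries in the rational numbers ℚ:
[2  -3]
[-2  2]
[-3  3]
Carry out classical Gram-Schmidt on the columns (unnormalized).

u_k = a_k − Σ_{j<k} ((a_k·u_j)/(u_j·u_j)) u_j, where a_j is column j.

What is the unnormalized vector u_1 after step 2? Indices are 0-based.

u_1 = (-13/17, -4/17, -6/17)

Step 1: u_0 = a_0 = (2, -2, -3).
Step 2: u_1 = a_1 − (-19/17)·u_0 = (-13/17, -4/17, -6/17).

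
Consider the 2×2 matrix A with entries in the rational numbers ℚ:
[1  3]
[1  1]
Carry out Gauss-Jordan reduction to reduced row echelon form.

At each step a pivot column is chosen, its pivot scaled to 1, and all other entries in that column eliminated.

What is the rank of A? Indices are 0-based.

[1] R0 /= 1  ⇒  (1, 3)
     R1 -= 1·R0  ⇒  (0, -2)
[2] R1 /= -2  ⇒  (0, 1)
     R0 -= 3·R1  ⇒  (1, 0)

rank = 2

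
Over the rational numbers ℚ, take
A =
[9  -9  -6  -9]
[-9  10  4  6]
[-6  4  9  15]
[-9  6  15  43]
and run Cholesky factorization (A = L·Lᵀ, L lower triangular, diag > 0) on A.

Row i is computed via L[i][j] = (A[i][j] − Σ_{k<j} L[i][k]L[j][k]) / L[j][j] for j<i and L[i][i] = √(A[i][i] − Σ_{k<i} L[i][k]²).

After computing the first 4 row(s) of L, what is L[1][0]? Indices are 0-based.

Step 1: L[0][0] = √(9) = 3.
  L[1][0] = (-9) / L[0][0] = -3.
Step 2: L[1][1] = √(1) = 1.
  L[2][0] = (-6) / L[0][0] = -2.
  L[2][1] = (-2) / L[1][1] = -2.
Step 3: L[2][2] = √(1) = 1.
  L[3][0] = (-9) / L[0][0] = -3.
  L[3][1] = (-3) / L[1][1] = -3.
  L[3][2] = (3) / L[2][2] = 3.
Step 4: L[3][3] = √(16) = 4.

L[1][0] = -3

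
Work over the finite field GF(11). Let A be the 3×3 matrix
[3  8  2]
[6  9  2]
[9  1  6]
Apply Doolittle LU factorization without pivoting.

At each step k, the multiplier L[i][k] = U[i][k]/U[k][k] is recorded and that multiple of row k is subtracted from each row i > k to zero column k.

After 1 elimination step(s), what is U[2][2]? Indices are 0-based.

U[2][2] = 0

[col 0] pivot 3
  R1 -= 2*R0 → (0, 4, 9)  (L[1][0] := 2)
  R2 -= 3*R0 → (0, 10, 0)  (L[2][0] := 3)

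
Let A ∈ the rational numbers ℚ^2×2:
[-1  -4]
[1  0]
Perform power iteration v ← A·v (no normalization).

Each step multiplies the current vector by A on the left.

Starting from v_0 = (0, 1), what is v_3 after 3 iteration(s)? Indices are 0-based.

v_0 = (0, 1).
v_1 = A·v_0 = (-4, 0).
v_2 = A·v_1 = (4, -4).
v_3 = A·v_2 = (12, 4).

v_3 = (12, 4)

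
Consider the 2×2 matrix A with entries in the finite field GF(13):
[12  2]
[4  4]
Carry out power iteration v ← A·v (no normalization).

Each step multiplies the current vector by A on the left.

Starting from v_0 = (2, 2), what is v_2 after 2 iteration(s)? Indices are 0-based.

v_0 = (2, 2).
v_1 = A·v_0 = (2, 3).
v_2 = A·v_1 = (4, 7).

v_2 = (4, 7)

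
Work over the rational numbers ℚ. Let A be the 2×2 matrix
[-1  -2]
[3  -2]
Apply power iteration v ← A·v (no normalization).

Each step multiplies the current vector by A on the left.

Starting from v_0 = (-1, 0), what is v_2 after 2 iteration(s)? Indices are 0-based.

v_2 = (5, 9)

v_0 = (-1, 0).
v_1 = A·v_0 = (1, -3).
v_2 = A·v_1 = (5, 9).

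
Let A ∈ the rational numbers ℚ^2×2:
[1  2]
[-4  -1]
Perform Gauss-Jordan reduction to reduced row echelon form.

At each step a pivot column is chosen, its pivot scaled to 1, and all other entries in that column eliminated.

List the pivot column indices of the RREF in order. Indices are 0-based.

step 1: normalize row 0 (÷1) = (1, 2)
  row 1: subtract -4×row0 = (0, 7)
step 2: normalize row 1 (÷7) = (0, 1)
  row 0: subtract 2×row1 = (1, 0)

pivot columns: 0, 1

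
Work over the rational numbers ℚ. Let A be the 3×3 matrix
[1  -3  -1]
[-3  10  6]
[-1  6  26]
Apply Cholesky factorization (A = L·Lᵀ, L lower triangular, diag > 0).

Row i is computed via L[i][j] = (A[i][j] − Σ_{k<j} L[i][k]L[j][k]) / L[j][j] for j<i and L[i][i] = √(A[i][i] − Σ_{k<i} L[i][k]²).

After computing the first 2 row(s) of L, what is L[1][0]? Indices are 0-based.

L[1][0] = -3

Step 1: L[0][0] = √(1) = 1.
  L[1][0] = (-3) / L[0][0] = -3.
Step 2: L[1][1] = √(1) = 1.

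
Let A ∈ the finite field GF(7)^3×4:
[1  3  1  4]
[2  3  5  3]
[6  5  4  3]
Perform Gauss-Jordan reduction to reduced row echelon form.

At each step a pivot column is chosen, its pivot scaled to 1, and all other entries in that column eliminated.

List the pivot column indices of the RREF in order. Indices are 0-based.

pivot columns: 0, 1, 2

[1] R0 /= 1  ⇒  (1, 3, 1, 4)
     R1 -= 2·R0  ⇒  (0, 4, 3, 2)
     R2 -= 6·R0  ⇒  (0, 1, 5, 0)
[2] R1 /= 4  ⇒  (0, 1, 6, 4)
     R0 -= 3·R1  ⇒  (1, 0, 4, 6)
     R2 -= 1·R1  ⇒  (0, 0, 6, 3)
[3] R2 /= 6  ⇒  (0, 0, 1, 4)
     R0 -= 4·R2  ⇒  (1, 0, 0, 4)
     R1 -= 6·R2  ⇒  (0, 1, 0, 1)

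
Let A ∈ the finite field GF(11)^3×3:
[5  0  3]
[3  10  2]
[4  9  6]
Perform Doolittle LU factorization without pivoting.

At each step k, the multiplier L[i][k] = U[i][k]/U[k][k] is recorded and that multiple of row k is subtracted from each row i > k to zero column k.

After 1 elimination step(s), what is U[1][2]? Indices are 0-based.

U[1][2] = 9

k=0: U[0][0]=5
  eliminate (1,0): mult=5, new row 1: (0, 10, 9); set L[1][0]=5
  eliminate (2,0): mult=3, new row 2: (0, 9, 8); set L[2][0]=3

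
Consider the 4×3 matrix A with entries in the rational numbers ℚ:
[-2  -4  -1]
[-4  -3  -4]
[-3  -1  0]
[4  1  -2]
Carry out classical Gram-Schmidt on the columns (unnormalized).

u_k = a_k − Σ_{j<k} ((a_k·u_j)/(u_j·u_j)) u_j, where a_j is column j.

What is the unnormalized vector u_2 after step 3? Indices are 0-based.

Step 1: u_0 = a_0 = (-2, -4, -3, 4).
Step 2: u_1 = a_1 − (3/5)·u_0 = (-14/5, -3/5, 4/5, -7/5).
Step 3: u_2 = a_2 − (2/9)·u_0 − (20/27)·u_1 = (41/27, -8/3, 2/27, -50/27).

u_2 = (41/27, -8/3, 2/27, -50/27)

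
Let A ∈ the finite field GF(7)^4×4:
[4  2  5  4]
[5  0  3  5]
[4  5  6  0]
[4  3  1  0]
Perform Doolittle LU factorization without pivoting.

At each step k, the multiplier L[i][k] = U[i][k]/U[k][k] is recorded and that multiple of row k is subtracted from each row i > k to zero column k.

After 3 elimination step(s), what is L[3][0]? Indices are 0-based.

L[3][0] = 1

k=0: U[0][0]=4
  eliminate (1,0): mult=3, new row 1: (0, 1, 2, 0); set L[1][0]=3
  eliminate (2,0): mult=1, new row 2: (0, 3, 1, 3); set L[2][0]=1
  eliminate (3,0): mult=1, new row 3: (0, 1, 3, 3); set L[3][0]=1
k=1: U[1][1]=1
  eliminate (2,1): mult=3, new row 2: (0, 0, 2, 3); set L[2][1]=3
  eliminate (3,1): mult=1, new row 3: (0, 0, 1, 3); set L[3][1]=1
k=2: U[2][2]=2
  eliminate (3,2): mult=4, new row 3: (0, 0, 0, 5); set L[3][2]=4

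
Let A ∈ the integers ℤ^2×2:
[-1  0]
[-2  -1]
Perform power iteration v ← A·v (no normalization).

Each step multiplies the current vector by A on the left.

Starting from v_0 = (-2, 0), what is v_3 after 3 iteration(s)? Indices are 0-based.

v_3 = (2, 12)

v_0 = (-2, 0).
v_1 = A·v_0 = (2, 4).
v_2 = A·v_1 = (-2, -8).
v_3 = A·v_2 = (2, 12).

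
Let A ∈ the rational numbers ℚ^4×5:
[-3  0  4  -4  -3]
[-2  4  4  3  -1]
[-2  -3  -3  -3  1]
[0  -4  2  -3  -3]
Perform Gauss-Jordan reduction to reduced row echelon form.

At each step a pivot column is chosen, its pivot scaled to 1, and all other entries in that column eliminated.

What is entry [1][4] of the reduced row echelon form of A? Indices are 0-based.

M[1][4] = 47/153

step 1: normalize row 0 (÷-3) = (1, 0, -4/3, 4/3, 1)
  row 1: subtract -2×row0 = (0, 4, 4/3, 17/3, 1)
  row 2: subtract -2×row0 = (0, -3, -17/3, -1/3, 3)
step 2: normalize row 1 (÷4) = (0, 1, 1/3, 17/12, 1/4)
  row 2: subtract -3×row1 = (0, 0, -14/3, 47/12, 15/4)
  row 3: subtract -4×row1 = (0, 0, 10/3, 8/3, -2)
step 3: normalize row 2 (÷-14/3) = (0, 0, 1, -47/56, -45/56)
  row 0: subtract -4/3×row2 = (1, 0, 0, 3/14, -1/14)
  row 1: subtract 1/3×row2 = (0, 1, 0, 95/56, 29/56)
  row 3: subtract 10/3×row2 = (0, 0, 0, 153/28, 19/28)
step 4: normalize row 3 (÷153/28) = (0, 0, 0, 1, 19/153)
  row 0: subtract 3/14×row3 = (1, 0, 0, 0, -5/51)
  row 1: subtract 95/56×row3 = (0, 1, 0, 0, 47/153)
  row 2: subtract -47/56×row3 = (0, 0, 1, 0, -107/153)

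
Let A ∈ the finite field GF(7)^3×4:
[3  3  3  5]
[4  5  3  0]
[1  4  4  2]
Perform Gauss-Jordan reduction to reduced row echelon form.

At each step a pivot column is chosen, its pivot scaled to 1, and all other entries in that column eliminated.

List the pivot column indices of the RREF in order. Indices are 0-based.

[1] R0 /= 3  ⇒  (1, 1, 1, 4)
     R1 -= 4·R0  ⇒  (0, 1, 6, 5)
     R2 -= 1·R0  ⇒  (0, 3, 3, 5)
[2] R1 /= 1  ⇒  (0, 1, 6, 5)
     R0 -= 1·R1  ⇒  (1, 0, 2, 6)
     R2 -= 3·R1  ⇒  (0, 0, 6, 4)
[3] R2 /= 6  ⇒  (0, 0, 1, 3)
     R0 -= 2·R2  ⇒  (1, 0, 0, 0)
     R1 -= 6·R2  ⇒  (0, 1, 0, 1)

pivot columns: 0, 1, 2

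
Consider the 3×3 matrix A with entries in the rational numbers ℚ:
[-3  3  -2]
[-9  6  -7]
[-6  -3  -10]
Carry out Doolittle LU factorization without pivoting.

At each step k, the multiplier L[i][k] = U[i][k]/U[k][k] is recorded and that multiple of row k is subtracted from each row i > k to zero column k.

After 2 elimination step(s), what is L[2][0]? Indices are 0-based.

[col 0] pivot -3
  R1 -= 3*R0 → (0, -3, -1)  (L[1][0] := 3)
  R2 -= 2*R0 → (0, -9, -6)  (L[2][0] := 2)
[col 1] pivot -3
  R2 -= 3*R1 → (0, 0, -3)  (L[2][1] := 3)

L[2][0] = 2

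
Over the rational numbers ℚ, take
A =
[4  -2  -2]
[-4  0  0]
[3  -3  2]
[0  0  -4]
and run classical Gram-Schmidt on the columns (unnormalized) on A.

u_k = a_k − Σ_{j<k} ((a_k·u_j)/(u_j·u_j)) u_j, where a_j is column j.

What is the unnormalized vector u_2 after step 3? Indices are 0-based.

u_2 = (-120/61, -60/61, 80/61, -4)

Step 1: u_0 = a_0 = (4, -4, 3, 0).
Step 2: u_1 = a_1 − (-17/41)·u_0 = (-14/41, -68/41, -72/41, 0).
Step 3: u_2 = a_2 − (-2/41)·u_0 − (-29/61)·u_1 = (-120/61, -60/61, 80/61, -4).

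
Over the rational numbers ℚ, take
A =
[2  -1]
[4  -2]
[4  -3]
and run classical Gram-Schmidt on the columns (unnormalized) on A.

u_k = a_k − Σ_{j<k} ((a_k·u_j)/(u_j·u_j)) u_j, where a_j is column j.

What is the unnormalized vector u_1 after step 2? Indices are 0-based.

Step 1: u_0 = a_0 = (2, 4, 4).
Step 2: u_1 = a_1 − (-11/18)·u_0 = (2/9, 4/9, -5/9).

u_1 = (2/9, 4/9, -5/9)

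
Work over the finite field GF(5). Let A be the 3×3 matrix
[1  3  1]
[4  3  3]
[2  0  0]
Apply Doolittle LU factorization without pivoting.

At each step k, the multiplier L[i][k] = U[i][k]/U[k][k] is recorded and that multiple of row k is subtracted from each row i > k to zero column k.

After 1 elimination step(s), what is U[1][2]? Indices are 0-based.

k=0: U[0][0]=1
  eliminate (1,0): mult=4, new row 1: (0, 1, 4); set L[1][0]=4
  eliminate (2,0): mult=2, new row 2: (0, 4, 3); set L[2][0]=2

U[1][2] = 4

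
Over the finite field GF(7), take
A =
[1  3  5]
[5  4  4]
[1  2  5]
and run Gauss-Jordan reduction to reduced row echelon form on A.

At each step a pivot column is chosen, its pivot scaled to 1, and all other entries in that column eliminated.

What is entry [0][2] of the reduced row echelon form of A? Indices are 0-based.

step 1: normalize row 0 (÷1) = (1, 3, 5)
  row 1: subtract 5×row0 = (0, 3, 0)
  row 2: subtract 1×row0 = (0, 6, 0)
step 2: normalize row 1 (÷3) = (0, 1, 0)
  row 0: subtract 3×row1 = (1, 0, 5)
  row 2: subtract 6×row1 = (0, 0, 0)
skip col 2 (zero from row 2)

M[0][2] = 5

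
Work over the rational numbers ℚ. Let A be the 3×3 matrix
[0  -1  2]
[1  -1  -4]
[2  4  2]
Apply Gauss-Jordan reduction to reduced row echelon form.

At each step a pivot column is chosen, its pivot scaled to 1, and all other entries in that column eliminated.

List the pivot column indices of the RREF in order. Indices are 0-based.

pivot(0,0): swap R0↔R1
pivot(0,0)=1: scale R0 → (1, -1, -4)
  clear (2,0): R2 −= (2)R0 → (0, 6, 10)
pivot(1,1)=-1: scale R1 → (0, 1, -2)
  clear (0,1): R0 −= (-1)R1 → (1, 0, -6)
  clear (2,1): R2 −= (6)R1 → (0, 0, 22)
pivot(2,2)=22: scale R2 → (0, 0, 1)
  clear (0,2): R0 −= (-6)R2 → (1, 0, 0)
  clear (1,2): R1 −= (-2)R2 → (0, 1, 0)

pivot columns: 0, 1, 2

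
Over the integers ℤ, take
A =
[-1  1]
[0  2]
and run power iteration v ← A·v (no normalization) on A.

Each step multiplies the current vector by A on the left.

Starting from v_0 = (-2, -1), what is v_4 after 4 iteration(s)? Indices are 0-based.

v_4 = (-7, -16)

v_0 = (-2, -1).
v_1 = A·v_0 = (1, -2).
v_2 = A·v_1 = (-3, -4).
v_3 = A·v_2 = (-1, -8).
v_4 = A·v_3 = (-7, -16).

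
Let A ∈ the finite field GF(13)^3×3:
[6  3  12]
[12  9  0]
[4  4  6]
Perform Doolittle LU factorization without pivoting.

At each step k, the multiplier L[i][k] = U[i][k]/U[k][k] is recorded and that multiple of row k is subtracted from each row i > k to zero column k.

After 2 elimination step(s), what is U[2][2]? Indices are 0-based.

Step 1: pivot at (0,0) is 6.
  row1 ← row1 − (2)·row0  ⇒  L[1][0]=2, U row1=(0, 3, 2)
  row2 ← row2 − (5)·row0  ⇒  L[2][0]=5, U row2=(0, 2, 11)
Step 2: pivot at (1,1) is 3.
  row2 ← row2 − (5)·row1  ⇒  L[2][1]=5, U row2=(0, 0, 1)

U[2][2] = 1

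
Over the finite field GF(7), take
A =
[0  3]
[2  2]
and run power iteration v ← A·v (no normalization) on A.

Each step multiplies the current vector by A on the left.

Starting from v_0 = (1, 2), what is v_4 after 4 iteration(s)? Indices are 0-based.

v_4 = (0, 4)

v_0 = (1, 2).
v_1 = A·v_0 = (6, 6).
v_2 = A·v_1 = (4, 3).
v_3 = A·v_2 = (2, 0).
v_4 = A·v_3 = (0, 4).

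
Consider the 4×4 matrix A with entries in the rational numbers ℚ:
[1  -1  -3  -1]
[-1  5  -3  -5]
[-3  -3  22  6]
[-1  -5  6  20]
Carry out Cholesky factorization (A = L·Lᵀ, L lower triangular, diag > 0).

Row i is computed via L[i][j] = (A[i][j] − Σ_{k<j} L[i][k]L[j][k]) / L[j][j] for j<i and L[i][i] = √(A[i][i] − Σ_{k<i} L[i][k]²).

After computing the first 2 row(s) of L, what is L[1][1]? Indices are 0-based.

Step 1: L[0][0] = √(1) = 1.
  L[1][0] = (-1) / L[0][0] = -1.
Step 2: L[1][1] = √(4) = 2.

L[1][1] = 2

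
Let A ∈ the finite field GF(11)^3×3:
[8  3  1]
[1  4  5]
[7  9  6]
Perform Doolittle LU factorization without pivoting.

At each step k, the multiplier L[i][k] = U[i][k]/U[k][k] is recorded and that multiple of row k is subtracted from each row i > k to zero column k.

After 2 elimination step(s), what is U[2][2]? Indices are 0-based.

[col 0] pivot 8
  R1 -= 7*R0 → (0, 5, 9)  (L[1][0] := 7)
  R2 -= 5*R0 → (0, 5, 1)  (L[2][0] := 5)
[col 1] pivot 5
  R2 -= 1*R1 → (0, 0, 3)  (L[2][1] := 1)

U[2][2] = 3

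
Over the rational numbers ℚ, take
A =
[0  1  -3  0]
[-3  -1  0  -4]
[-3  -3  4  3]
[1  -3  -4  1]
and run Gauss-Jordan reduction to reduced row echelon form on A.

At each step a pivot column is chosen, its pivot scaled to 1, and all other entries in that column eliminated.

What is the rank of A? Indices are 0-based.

pivot(0,0): swap R0↔R1
pivot(0,0)=-3: scale R0 → (1, 1/3, 0, 4/3)
  clear (2,0): R2 −= (-3)R0 → (0, -2, 4, 7)
  clear (3,0): R3 −= (1)R0 → (0, -10/3, -4, -1/3)
pivot(1,1)=1: scale R1 → (0, 1, -3, 0)
  clear (0,1): R0 −= (1/3)R1 → (1, 0, 1, 4/3)
  clear (2,1): R2 −= (-2)R1 → (0, 0, -2, 7)
  clear (3,1): R3 −= (-10/3)R1 → (0, 0, -14, -1/3)
pivot(2,2)=-2: scale R2 → (0, 0, 1, -7/2)
  clear (0,2): R0 −= (1)R2 → (1, 0, 0, 29/6)
  clear (1,2): R1 −= (-3)R2 → (0, 1, 0, -21/2)
  clear (3,2): R3 −= (-14)R2 → (0, 0, 0, -148/3)
pivot(3,3)=-148/3: scale R3 → (0, 0, 0, 1)
  clear (0,3): R0 −= (29/6)R3 → (1, 0, 0, 0)
  clear (1,3): R1 −= (-21/2)R3 → (0, 1, 0, 0)
  clear (2,3): R2 −= (-7/2)R3 → (0, 0, 1, 0)

rank = 4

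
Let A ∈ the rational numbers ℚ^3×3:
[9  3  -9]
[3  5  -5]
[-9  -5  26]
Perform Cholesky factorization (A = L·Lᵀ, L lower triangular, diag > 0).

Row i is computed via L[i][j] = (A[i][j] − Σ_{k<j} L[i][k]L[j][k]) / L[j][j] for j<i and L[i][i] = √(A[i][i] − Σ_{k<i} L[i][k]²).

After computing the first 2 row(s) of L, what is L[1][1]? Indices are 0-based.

Step 1: L[0][0] = √(9) = 3.
  L[1][0] = (3) / L[0][0] = 1.
Step 2: L[1][1] = √(4) = 2.

L[1][1] = 2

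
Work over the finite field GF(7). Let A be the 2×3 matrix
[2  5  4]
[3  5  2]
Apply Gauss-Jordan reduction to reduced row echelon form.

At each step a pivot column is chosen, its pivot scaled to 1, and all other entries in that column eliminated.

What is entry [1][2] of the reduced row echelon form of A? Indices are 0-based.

M[1][2] = 3

[1] R0 /= 2  ⇒  (1, 6, 2)
     R1 -= 3·R0  ⇒  (0, 1, 3)
[2] R1 /= 1  ⇒  (0, 1, 3)
     R0 -= 6·R1  ⇒  (1, 0, 5)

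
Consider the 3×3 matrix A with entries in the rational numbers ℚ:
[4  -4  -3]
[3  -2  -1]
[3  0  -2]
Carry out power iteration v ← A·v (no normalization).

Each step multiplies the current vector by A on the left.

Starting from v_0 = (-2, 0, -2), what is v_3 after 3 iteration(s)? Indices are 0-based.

v_3 = (46, 36, 46)

v_0 = (-2, 0, -2).
v_1 = A·v_0 = (-2, -4, -2).
v_2 = A·v_1 = (14, 4, -2).
v_3 = A·v_2 = (46, 36, 46).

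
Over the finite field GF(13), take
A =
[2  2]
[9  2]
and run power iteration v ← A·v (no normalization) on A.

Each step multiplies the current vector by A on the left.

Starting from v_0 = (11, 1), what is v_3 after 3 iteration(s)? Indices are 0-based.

v_0 = (11, 1).
v_1 = A·v_0 = (11, 10).
v_2 = A·v_1 = (3, 2).
v_3 = A·v_2 = (10, 5).

v_3 = (10, 5)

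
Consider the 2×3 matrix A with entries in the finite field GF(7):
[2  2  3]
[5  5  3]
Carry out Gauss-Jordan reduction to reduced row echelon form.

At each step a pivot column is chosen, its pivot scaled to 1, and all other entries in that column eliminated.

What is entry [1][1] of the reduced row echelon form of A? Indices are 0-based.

step 1: normalize row 0 (÷2) = (1, 1, 5)
  row 1: subtract 5×row0 = (0, 0, 6)
skip col 1 (zero from row 1)
step 2: normalize row 1 (÷6) = (0, 0, 1)
  row 0: subtract 5×row1 = (1, 1, 0)

M[1][1] = 0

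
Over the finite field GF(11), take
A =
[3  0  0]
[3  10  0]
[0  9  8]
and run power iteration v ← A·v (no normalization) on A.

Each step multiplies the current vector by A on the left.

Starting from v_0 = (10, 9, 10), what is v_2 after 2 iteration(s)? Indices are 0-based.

v_2 = (2, 3, 3)

v_0 = (10, 9, 10).
v_1 = A·v_0 = (8, 10, 7).
v_2 = A·v_1 = (2, 3, 3).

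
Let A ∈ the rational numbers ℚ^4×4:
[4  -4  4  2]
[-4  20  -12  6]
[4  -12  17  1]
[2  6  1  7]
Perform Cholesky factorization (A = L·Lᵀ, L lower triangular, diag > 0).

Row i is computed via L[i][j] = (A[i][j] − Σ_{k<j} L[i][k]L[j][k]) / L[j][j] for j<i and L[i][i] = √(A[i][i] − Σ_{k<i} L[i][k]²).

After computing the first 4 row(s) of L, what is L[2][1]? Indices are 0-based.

L[2][1] = -2

Step 1: L[0][0] = √(4) = 2.
  L[1][0] = (-4) / L[0][0] = -2.
Step 2: L[1][1] = √(16) = 4.
  L[2][0] = (4) / L[0][0] = 2.
  L[2][1] = (-8) / L[1][1] = -2.
Step 3: L[2][2] = √(9) = 3.
  L[3][0] = (2) / L[0][0] = 1.
  L[3][1] = (8) / L[1][1] = 2.
  L[3][2] = (3) / L[2][2] = 1.
Step 4: L[3][3] = √(1) = 1.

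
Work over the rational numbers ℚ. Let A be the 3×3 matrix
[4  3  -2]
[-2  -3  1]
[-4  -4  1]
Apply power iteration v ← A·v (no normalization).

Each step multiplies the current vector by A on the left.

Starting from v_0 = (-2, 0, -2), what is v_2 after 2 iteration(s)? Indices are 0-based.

v_2 = (-22, 8, 14)

v_0 = (-2, 0, -2).
v_1 = A·v_0 = (-4, 2, 6).
v_2 = A·v_1 = (-22, 8, 14).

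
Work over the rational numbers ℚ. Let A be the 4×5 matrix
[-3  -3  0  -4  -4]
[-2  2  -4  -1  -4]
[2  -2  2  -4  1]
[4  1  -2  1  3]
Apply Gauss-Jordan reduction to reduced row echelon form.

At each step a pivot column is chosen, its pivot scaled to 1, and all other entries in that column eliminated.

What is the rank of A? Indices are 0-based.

step 1: normalize row 0 (÷-3) = (1, 1, 0, 4/3, 4/3)
  row 1: subtract -2×row0 = (0, 4, -4, 5/3, -4/3)
  row 2: subtract 2×row0 = (0, -4, 2, -20/3, -5/3)
  row 3: subtract 4×row0 = (0, -3, -2, -13/3, -7/3)
step 2: normalize row 1 (÷4) = (0, 1, -1, 5/12, -1/3)
  row 0: subtract 1×row1 = (1, 0, 1, 11/12, 5/3)
  row 2: subtract -4×row1 = (0, 0, -2, -5, -3)
  row 3: subtract -3×row1 = (0, 0, -5, -37/12, -10/3)
step 3: normalize row 2 (÷-2) = (0, 0, 1, 5/2, 3/2)
  row 0: subtract 1×row2 = (1, 0, 0, -19/12, 1/6)
  row 1: subtract -1×row2 = (0, 1, 0, 35/12, 7/6)
  row 3: subtract -5×row2 = (0, 0, 0, 113/12, 25/6)
step 4: normalize row 3 (÷113/12) = (0, 0, 0, 1, 50/113)
  row 0: subtract -19/12×row3 = (1, 0, 0, 0, 98/113)
  row 1: subtract 35/12×row3 = (0, 1, 0, 0, -14/113)
  row 2: subtract 5/2×row3 = (0, 0, 1, 0, 89/226)

rank = 4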